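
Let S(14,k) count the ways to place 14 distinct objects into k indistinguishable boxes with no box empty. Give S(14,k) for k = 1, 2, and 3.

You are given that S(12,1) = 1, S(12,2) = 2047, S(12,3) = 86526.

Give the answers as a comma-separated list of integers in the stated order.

i=13: T(13,1)=0+1·1=1 | T(13,2)=1+2·2047=4095 | T(13,3)=2047+3·86526=261625
i=14: T(14,1)=0+1·1=1 | T(14,2)=1+2·4095=8191 | T(14,3)=4095+3·261625=788970
Read S(14,1) = 1, S(14,2) = 8191, S(14,3) = 788970.

1, 8191, 788970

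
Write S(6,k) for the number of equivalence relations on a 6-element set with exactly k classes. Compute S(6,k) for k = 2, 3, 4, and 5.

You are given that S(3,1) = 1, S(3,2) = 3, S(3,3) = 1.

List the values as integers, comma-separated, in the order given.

[4] T[4,1]:1*1+0=1 · T[4,2]:2*3+1=7 · T[4,3]:3*1+3=6 · T[4,4]:4*0+1=1
[5] T[5,1]:1*1+0=1 · T[5,2]:2*7+1=15 · T[5,3]:3*6+7=25 · T[5,4]:4*1+6=10 · T[5,5]:5*0+1=1
[6] T[6,2]:2*15+1=31 · T[6,3]:3*25+15=90 · T[6,4]:4*10+25=65 · T[6,5]:5*1+10=15
Read S(6,2) = 31, S(6,3) = 90, S(6,4) = 65, S(6,5) = 15.

31, 90, 65, 15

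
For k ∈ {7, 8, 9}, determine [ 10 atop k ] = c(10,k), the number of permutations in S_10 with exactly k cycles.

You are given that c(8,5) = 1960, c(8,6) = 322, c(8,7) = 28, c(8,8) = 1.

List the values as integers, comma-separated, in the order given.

9450, 870, 45

@9  (9,6):322·8+1960→4536, (9,7):28·8+322→546, (9,8):1·8+28→36, (9,9):0·8+1→1
@10  (10,7):546·9+4536→9450, (10,8):36·9+546→870, (10,9):1·9+36→45
Read c(10,7) = 9450, c(10,8) = 870, c(10,9) = 45.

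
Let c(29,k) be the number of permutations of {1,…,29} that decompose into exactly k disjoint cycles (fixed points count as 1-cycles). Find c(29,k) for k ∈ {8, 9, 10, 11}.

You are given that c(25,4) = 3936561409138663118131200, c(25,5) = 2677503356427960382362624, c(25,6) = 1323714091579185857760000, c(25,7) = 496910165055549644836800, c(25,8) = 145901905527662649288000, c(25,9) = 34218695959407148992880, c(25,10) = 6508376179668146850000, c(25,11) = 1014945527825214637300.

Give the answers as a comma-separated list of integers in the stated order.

@26  (26,5):2677503356427960382362624·25+3936561409138663118131200→70874145319837672677196800, (26,6):1323714091579185857760000·25+2677503356427960382362624→35770355645907606826362624, (26,7):496910165055549644836800·25+1323714091579185857760000→13746468217967926978680000, (26,8):145901905527662649288000·25+496910165055549644836800→4144457803247115877036800, (26,9):34218695959407148992880·25+145901905527662649288000→1001369304512841374110000, (26,10):6508376179668146850000·25+34218695959407148992880→196928100451110820242880, (26,11):1014945527825214637300·25+6508376179668146850000→31882014375298512782500
@27  (27,6):35770355645907606826362624·26+70874145319837672677196800→1000903392113435450162625024, (27,7):13746468217967926978680000·26+35770355645907606826362624→393178529313073708272042624, (27,8):4144457803247115877036800·26+13746468217967926978680000→121502371102392939781636800, (27,9):1001369304512841374110000·26+4144457803247115877036800→30180059720580991603896800, (27,10):196928100451110820242880·26+1001369304512841374110000→6121499916241722700424880, (27,11):31882014375298512782500·26+196928100451110820242880→1025860474208872152587880
@28  (28,7):393178529313073708272042624·27+1000903392113435450162625024→11616723683566425573507775872, (28,8):121502371102392939781636800·27+393178529313073708272042624→3673742549077683082376236224, (28,9):30180059720580991603896800·27+121502371102392939781636800→936363983558079713086850400, (28,10):6121499916241722700424880·27+30180059720580991603896800→195460557459107504515368560, (28,11):1025860474208872152587880·27+6121499916241722700424880→33819732719881270820297640
@29  (29,8):3673742549077683082376236224·28+11616723683566425573507775872→114481515057741551880042390144, (29,9):936363983558079713086850400·28+3673742549077683082376236224→29891934088703915048808047424, (29,10):195460557459107504515368560·28+936363983558079713086850400→6409259592413089839517170080, (29,11):33819732719881270820297640·28+195460557459107504515368560→1142413073615783087483702480
Read c(29,8) = 114481515057741551880042390144, c(29,9) = 29891934088703915048808047424, c(29,10) = 6409259592413089839517170080, c(29,11) = 1142413073615783087483702480.

114481515057741551880042390144, 29891934088703915048808047424, 6409259592413089839517170080, 1142413073615783087483702480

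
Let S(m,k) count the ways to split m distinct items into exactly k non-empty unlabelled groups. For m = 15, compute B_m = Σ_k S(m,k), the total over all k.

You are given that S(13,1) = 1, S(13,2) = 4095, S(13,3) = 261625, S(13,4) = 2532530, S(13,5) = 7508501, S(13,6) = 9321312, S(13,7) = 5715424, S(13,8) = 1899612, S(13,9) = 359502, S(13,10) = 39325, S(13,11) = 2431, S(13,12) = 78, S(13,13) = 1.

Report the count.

r14: T_14,1=1×1+0=1; T_14,2=2×4095+1=8191; T_14,3=3×261625+4095=788970; T_14,4=4×2532530+261625=10391745; T_14,5=5×7508501+2532530=40075035; T_14,6=6×9321312+7508501=63436373; T_14,7=7×5715424+9321312=49329280; T_14,8=8×1899612+5715424=20912320; T_14,9=9×359502+1899612=5135130; T_14,10=10×39325+359502=752752; T_14,11=11×2431+39325=66066; T_14,12=12×78+2431=3367; T_14,13=13×1+78=91; T_14,14=14×0+1=1
r15: T_15,1=1×1+0=1; T_15,2=2×8191+1=16383; T_15,3=3×788970+8191=2375101; T_15,4=4×10391745+788970=42355950; T_15,5=5×40075035+10391745=210766920; T_15,6=6×63436373+40075035=420693273; T_15,7=7×49329280+63436373=408741333; T_15,8=8×20912320+49329280=216627840; T_15,9=9×5135130+20912320=67128490; T_15,10=10×752752+5135130=12662650; T_15,11=11×66066+752752=1479478; T_15,12=12×3367+66066=106470; T_15,13=13×91+3367=4550; T_15,14=14×1+91=105; T_15,15=15×0+1=1
B_15 = ΣS(15,k) = 1+16383+2375101+42355950+210766920+420693273+408741333+216627840+67128490+12662650+1479478+106470+4550+105+1 = 1382958545

1382958545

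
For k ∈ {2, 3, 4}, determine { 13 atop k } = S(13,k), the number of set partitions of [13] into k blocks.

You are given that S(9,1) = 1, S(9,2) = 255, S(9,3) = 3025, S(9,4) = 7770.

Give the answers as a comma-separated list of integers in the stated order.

row 10: T[10][1]=1·1+0=1  T[10][2]=2·255+1=511  T[10][3]=3·3025+255=9330  T[10][4]=4·7770+3025=34105
row 11: T[11][1]=1·1+0=1  T[11][2]=2·511+1=1023  T[11][3]=3·9330+511=28501  T[11][4]=4·34105+9330=145750
row 12: T[12][1]=1·1+0=1  T[12][2]=2·1023+1=2047  T[12][3]=3·28501+1023=86526  T[12][4]=4·145750+28501=611501
row 13: T[13][2]=2·2047+1=4095  T[13][3]=3·86526+2047=261625  T[13][4]=4·611501+86526=2532530
Read S(13,2) = 4095, S(13,3) = 261625, S(13,4) = 2532530.

4095, 261625, 2532530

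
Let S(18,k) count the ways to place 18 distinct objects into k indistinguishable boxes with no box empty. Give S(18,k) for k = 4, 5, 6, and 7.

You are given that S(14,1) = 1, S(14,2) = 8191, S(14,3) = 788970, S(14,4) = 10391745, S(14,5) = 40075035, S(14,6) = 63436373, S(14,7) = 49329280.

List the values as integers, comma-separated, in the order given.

2798806985, 28958095545, 110687251039, 197462483400

r15: T_15,1=1×1+0=1; T_15,2=2×8191+1=16383; T_15,3=3×788970+8191=2375101; T_15,4=4×10391745+788970=42355950; T_15,5=5×40075035+10391745=210766920; T_15,6=6×63436373+40075035=420693273; T_15,7=7×49329280+63436373=408741333
r16: T_16,2=2×16383+1=32767; T_16,3=3×2375101+16383=7141686; T_16,4=4×42355950+2375101=171798901; T_16,5=5×210766920+42355950=1096190550; T_16,6=6×420693273+210766920=2734926558; T_16,7=7×408741333+420693273=3281882604
r17: T_17,3=3×7141686+32767=21457825; T_17,4=4×171798901+7141686=694337290; T_17,5=5×1096190550+171798901=5652751651; T_17,6=6×2734926558+1096190550=17505749898; T_17,7=7×3281882604+2734926558=25708104786
r18: T_18,4=4×694337290+21457825=2798806985; T_18,5=5×5652751651+694337290=28958095545; T_18,6=6×17505749898+5652751651=110687251039; T_18,7=7×25708104786+17505749898=197462483400
Read S(18,4) = 2798806985, S(18,5) = 28958095545, S(18,6) = 110687251039, S(18,7) = 197462483400.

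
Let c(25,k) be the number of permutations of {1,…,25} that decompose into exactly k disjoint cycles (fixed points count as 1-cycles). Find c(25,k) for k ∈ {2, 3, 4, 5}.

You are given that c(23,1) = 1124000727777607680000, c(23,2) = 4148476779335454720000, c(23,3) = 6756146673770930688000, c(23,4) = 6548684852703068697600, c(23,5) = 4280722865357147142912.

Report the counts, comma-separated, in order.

2342787216398718566400000, 3925495373278097719296000, 3936561409138663118131200, 2677503356427960382362624

r24: T_24,1=23×1124000727777607680000+0=25852016738884976640000; T_24,2=23×4148476779335454720000+1124000727777607680000=96538966652493066240000; T_24,3=23×6756146673770930688000+4148476779335454720000=159539850276066860544000; T_24,4=23×6548684852703068697600+6756146673770930688000=157375898285941510732800; T_24,5=23×4280722865357147142912+6548684852703068697600=105005310755917452984576
r25: T_25,2=24×96538966652493066240000+25852016738884976640000=2342787216398718566400000; T_25,3=24×159539850276066860544000+96538966652493066240000=3925495373278097719296000; T_25,4=24×157375898285941510732800+159539850276066860544000=3936561409138663118131200; T_25,5=24×105005310755917452984576+157375898285941510732800=2677503356427960382362624
Read c(25,2) = 2342787216398718566400000, c(25,3) = 3925495373278097719296000, c(25,4) = 3936561409138663118131200, c(25,5) = 2677503356427960382362624.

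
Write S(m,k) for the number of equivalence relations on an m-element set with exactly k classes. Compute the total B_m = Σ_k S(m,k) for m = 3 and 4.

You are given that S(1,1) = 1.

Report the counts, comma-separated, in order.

@2  (2,1):1·1+0→1, (2,2):0·2+1→1
@3  (3,1):1·1+0→1, (3,2):1·2+1→3, (3,3):0·3+1→1
@4  (4,1):1·1+0→1, (4,2):3·2+1→7, (4,3):1·3+3→6, (4,4):0·4+1→1
B_3 = ΣS(3,k) = 1+3+1 = 5
B_4 = ΣS(4,k) = 1+7+6+1 = 15

5, 15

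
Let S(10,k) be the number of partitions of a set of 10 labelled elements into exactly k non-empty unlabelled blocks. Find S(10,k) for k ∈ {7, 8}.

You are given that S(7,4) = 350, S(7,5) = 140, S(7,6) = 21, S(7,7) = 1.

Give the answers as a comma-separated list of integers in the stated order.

5880, 750

r8: T_8,5=5×140+350=1050; T_8,6=6×21+140=266; T_8,7=7×1+21=28; T_8,8=8×0+1=1
r9: T_9,6=6×266+1050=2646; T_9,7=7×28+266=462; T_9,8=8×1+28=36
r10: T_10,7=7×462+2646=5880; T_10,8=8×36+462=750
Read S(10,7) = 5880, S(10,8) = 750.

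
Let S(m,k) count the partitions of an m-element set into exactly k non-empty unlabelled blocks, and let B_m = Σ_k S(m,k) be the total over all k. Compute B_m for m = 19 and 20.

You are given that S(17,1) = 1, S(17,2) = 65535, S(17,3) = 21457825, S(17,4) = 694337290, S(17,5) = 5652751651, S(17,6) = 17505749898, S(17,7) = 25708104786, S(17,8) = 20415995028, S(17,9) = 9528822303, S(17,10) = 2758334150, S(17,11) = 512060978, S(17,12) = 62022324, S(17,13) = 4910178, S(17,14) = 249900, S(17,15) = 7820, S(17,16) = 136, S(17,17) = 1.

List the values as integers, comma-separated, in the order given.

i=18: T(18,1)=0+1·1=1 | T(18,2)=1+2·65535=131071 | T(18,3)=65535+3·21457825=64439010 | T(18,4)=21457825+4·694337290=2798806985 | T(18,5)=694337290+5·5652751651=28958095545 | T(18,6)=5652751651+6·17505749898=110687251039 | T(18,7)=17505749898+7·25708104786=197462483400 | T(18,8)=25708104786+8·20415995028=189036065010 | T(18,9)=20415995028+9·9528822303=106175395755 | T(18,10)=9528822303+10·2758334150=37112163803 | T(18,11)=2758334150+11·512060978=8391004908 | T(18,12)=512060978+12·62022324=1256328866 | T(18,13)=62022324+13·4910178=125854638 | T(18,14)=4910178+14·249900=8408778 | T(18,15)=249900+15·7820=367200 | T(18,16)=7820+16·136=9996 | T(18,17)=136+17·1=153 | T(18,18)=1+18·0=1
i=19: T(19,1)=0+1·1=1 | T(19,2)=1+2·131071=262143 | T(19,3)=131071+3·64439010=193448101 | T(19,4)=64439010+4·2798806985=11259666950 | T(19,5)=2798806985+5·28958095545=147589284710 | T(19,6)=28958095545+6·110687251039=693081601779 | T(19,7)=110687251039+7·197462483400=1492924634839 | T(19,8)=197462483400+8·189036065010=1709751003480 | T(19,9)=189036065010+9·106175395755=1144614626805 | T(19,10)=106175395755+10·37112163803=477297033785 | T(19,11)=37112163803+11·8391004908=129413217791 | T(19,12)=8391004908+12·1256328866=23466951300 | T(19,13)=1256328866+13·125854638=2892439160 | T(19,14)=125854638+14·8408778=243577530 | T(19,15)=8408778+15·367200=13916778 | T(19,16)=367200+16·9996=527136 | T(19,17)=9996+17·153=12597 | T(19,18)=153+18·1=171 | T(19,19)=1+19·0=1
i=20: T(20,1)=0+1·1=1 | T(20,2)=1+2·262143=524287 | T(20,3)=262143+3·193448101=580606446 | T(20,4)=193448101+4·11259666950=45232115901 | T(20,5)=11259666950+5·147589284710=749206090500 | T(20,6)=147589284710+6·693081601779=4306078895384 | T(20,7)=693081601779+7·1492924634839=11143554045652 | T(20,8)=1492924634839+8·1709751003480=15170932662679 | T(20,9)=1709751003480+9·1144614626805=12011282644725 | T(20,10)=1144614626805+10·477297033785=5917584964655 | T(20,11)=477297033785+11·129413217791=1900842429486 | T(20,12)=129413217791+12·23466951300=411016633391 | T(20,13)=23466951300+13·2892439160=61068660380 | T(20,14)=2892439160+14·243577530=6302524580 | T(20,15)=243577530+15·13916778=452329200 | T(20,16)=13916778+16·527136=22350954 | T(20,17)=527136+17·12597=741285 | T(20,18)=12597+18·171=15675 | T(20,19)=171+19·1=190 | T(20,20)=1+20·0=1
B_19 = ΣS(19,k) = 1+262143+193448101+11259666950+147589284710+693081601779+1492924634839+1709751003480+1144614626805+477297033785+129413217791+23466951300+2892439160+243577530+13916778+527136+12597+171+1 = 5832742205057
B_20 = ΣS(20,k) = 1+524287+580606446+45232115901+749206090500+4306078895384+11143554045652+15170932662679+12011282644725+5917584964655+1900842429486+411016633391+61068660380+6302524580+452329200+22350954+741285+15675+190+1 = 51724158235372

5832742205057, 51724158235372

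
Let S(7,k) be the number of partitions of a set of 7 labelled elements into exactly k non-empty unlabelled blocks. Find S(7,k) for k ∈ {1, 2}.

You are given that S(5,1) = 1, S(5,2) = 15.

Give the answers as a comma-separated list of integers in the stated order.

row 6: T[6][1]=1·1+0=1  T[6][2]=2·15+1=31
row 7: T[7][1]=1·1+0=1  T[7][2]=2·31+1=63
Read S(7,1) = 1, S(7,2) = 63.

1, 63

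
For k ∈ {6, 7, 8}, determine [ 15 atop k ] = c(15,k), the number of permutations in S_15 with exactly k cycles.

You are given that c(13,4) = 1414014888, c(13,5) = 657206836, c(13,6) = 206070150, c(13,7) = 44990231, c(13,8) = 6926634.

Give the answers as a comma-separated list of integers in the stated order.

56663366760, 14409322928, 2681453775

[14] T[14,5]:13*657206836+1414014888=9957703756 · T[14,6]:13*206070150+657206836=3336118786 · T[14,7]:13*44990231+206070150=790943153 · T[14,8]:13*6926634+44990231=135036473
[15] T[15,6]:14*3336118786+9957703756=56663366760 · T[15,7]:14*790943153+3336118786=14409322928 · T[15,8]:14*135036473+790943153=2681453775
Read c(15,6) = 56663366760, c(15,7) = 14409322928, c(15,8) = 2681453775.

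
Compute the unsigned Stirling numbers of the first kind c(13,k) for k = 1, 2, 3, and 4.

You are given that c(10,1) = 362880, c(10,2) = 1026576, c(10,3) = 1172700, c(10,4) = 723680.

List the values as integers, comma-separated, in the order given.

479001600, 1486442880, 1931559552, 1414014888

r11: T_11,1=10×362880+0=3628800; T_11,2=10×1026576+362880=10628640; T_11,3=10×1172700+1026576=12753576; T_11,4=10×723680+1172700=8409500
r12: T_12,1=11×3628800+0=39916800; T_12,2=11×10628640+3628800=120543840; T_12,3=11×12753576+10628640=150917976; T_12,4=11×8409500+12753576=105258076
r13: T_13,1=12×39916800+0=479001600; T_13,2=12×120543840+39916800=1486442880; T_13,3=12×150917976+120543840=1931559552; T_13,4=12×105258076+150917976=1414014888
Read c(13,1) = 479001600, c(13,2) = 1486442880, c(13,3) = 1931559552, c(13,4) = 1414014888.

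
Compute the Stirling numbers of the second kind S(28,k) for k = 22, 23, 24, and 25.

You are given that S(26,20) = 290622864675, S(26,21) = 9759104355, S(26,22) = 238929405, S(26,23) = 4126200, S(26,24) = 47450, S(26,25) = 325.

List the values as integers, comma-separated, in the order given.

i=27: T(27,21)=290622864675+21·9759104355=495564056130 | T(27,22)=9759104355+22·238929405=15015551265 | T(27,23)=238929405+23·4126200=333832005 | T(27,24)=4126200+24·47450=5265000 | T(27,25)=47450+25·325=55575
i=28: T(28,22)=495564056130+22·15015551265=825906183960 | T(28,23)=15015551265+23·333832005=22693687380 | T(28,24)=333832005+24·5265000=460192005 | T(28,25)=5265000+25·55575=6654375
Read S(28,22) = 825906183960, S(28,23) = 22693687380, S(28,24) = 460192005, S(28,25) = 6654375.

825906183960, 22693687380, 460192005, 6654375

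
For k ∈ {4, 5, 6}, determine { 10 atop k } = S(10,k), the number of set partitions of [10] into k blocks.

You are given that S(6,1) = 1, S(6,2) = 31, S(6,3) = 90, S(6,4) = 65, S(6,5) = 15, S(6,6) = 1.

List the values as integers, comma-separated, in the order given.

r7: T_7,1=1×1+0=1; T_7,2=2×31+1=63; T_7,3=3×90+31=301; T_7,4=4×65+90=350; T_7,5=5×15+65=140; T_7,6=6×1+15=21
r8: T_8,2=2×63+1=127; T_8,3=3×301+63=966; T_8,4=4×350+301=1701; T_8,5=5×140+350=1050; T_8,6=6×21+140=266
r9: T_9,3=3×966+127=3025; T_9,4=4×1701+966=7770; T_9,5=5×1050+1701=6951; T_9,6=6×266+1050=2646
r10: T_10,4=4×7770+3025=34105; T_10,5=5×6951+7770=42525; T_10,6=6×2646+6951=22827
Read S(10,4) = 34105, S(10,5) = 42525, S(10,6) = 22827.

34105, 42525, 22827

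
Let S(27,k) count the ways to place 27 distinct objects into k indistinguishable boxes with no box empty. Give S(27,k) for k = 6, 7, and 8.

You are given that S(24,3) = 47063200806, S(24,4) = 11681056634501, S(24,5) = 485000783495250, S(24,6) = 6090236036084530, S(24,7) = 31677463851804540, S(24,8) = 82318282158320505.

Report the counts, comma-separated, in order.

[25] T[25,4]:4*11681056634501+47063200806=46771289738810 · T[25,5]:5*485000783495250+11681056634501=2436684974110751 · T[25,6]:6*6090236036084530+485000783495250=37026417000002430 · T[25,7]:7*31677463851804540+6090236036084530=227832482998716310 · T[25,8]:8*82318282158320505+31677463851804540=690223721118368580
[26] T[26,5]:5*2436684974110751+46771289738810=12230196160292565 · T[26,6]:6*37026417000002430+2436684974110751=224595186974125331 · T[26,7]:7*227832482998716310+37026417000002430=1631853797991016600 · T[26,8]:8*690223721118368580+227832482998716310=5749622251945664950
[27] T[27,6]:6*224595186974125331+12230196160292565=1359801318005044551 · T[27,7]:7*1631853797991016600+224595186974125331=11647571772911241531 · T[27,8]:8*5749622251945664950+1631853797991016600=47628831813556336200
Read S(27,6) = 1359801318005044551, S(27,7) = 11647571772911241531, S(27,8) = 47628831813556336200.

1359801318005044551, 11647571772911241531, 47628831813556336200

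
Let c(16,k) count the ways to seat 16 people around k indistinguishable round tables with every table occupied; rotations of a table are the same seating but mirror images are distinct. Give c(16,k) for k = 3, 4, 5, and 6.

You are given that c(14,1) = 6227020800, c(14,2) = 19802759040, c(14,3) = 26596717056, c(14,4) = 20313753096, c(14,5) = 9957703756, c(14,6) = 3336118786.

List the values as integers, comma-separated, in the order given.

i=15: T(15,2)=6227020800+14·19802759040=283465647360 | T(15,3)=19802759040+14·26596717056=392156797824 | T(15,4)=26596717056+14·20313753096=310989260400 | T(15,5)=20313753096+14·9957703756=159721605680 | T(15,6)=9957703756+14·3336118786=56663366760
i=16: T(16,3)=283465647360+15·392156797824=6165817614720 | T(16,4)=392156797824+15·310989260400=5056995703824 | T(16,5)=310989260400+15·159721605680=2706813345600 | T(16,6)=159721605680+15·56663366760=1009672107080
Read c(16,3) = 6165817614720, c(16,4) = 5056995703824, c(16,5) = 2706813345600, c(16,6) = 1009672107080.

6165817614720, 5056995703824, 2706813345600, 1009672107080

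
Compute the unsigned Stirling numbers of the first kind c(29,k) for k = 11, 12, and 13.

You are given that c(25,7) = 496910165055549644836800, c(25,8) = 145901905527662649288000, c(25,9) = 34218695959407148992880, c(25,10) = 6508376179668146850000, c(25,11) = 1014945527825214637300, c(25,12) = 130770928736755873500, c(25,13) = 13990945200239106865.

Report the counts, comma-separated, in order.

1142413073615783087483702480, 170857232541629621904997080, 21590257290787088602515180

[26] T[26,8]:25*145901905527662649288000+496910165055549644836800=4144457803247115877036800 · T[26,9]:25*34218695959407148992880+145901905527662649288000=1001369304512841374110000 · T[26,10]:25*6508376179668146850000+34218695959407148992880=196928100451110820242880 · T[26,11]:25*1014945527825214637300+6508376179668146850000=31882014375298512782500 · T[26,12]:25*130770928736755873500+1014945527825214637300=4284218746244111474800 · T[26,13]:25*13990945200239106865+130770928736755873500=480544558742733545125
[27] T[27,9]:26*1001369304512841374110000+4144457803247115877036800=30180059720580991603896800 · T[27,10]:26*196928100451110820242880+1001369304512841374110000=6121499916241722700424880 · T[27,11]:26*31882014375298512782500+196928100451110820242880=1025860474208872152587880 · T[27,12]:26*4284218746244111474800+31882014375298512782500=143271701777645411127300 · T[27,13]:26*480544558742733545125+4284218746244111474800=16778377273555183648050
[28] T[28,10]:27*6121499916241722700424880+30180059720580991603896800=195460557459107504515368560 · T[28,11]:27*1025860474208872152587880+6121499916241722700424880=33819732719881270820297640 · T[28,12]:27*143271701777645411127300+1025860474208872152587880=4894196422205298253024980 · T[28,13]:27*16778377273555183648050+143271701777645411127300=596287888163635369624650
[29] T[29,11]:28*33819732719881270820297640+195460557459107504515368560=1142413073615783087483702480 · T[29,12]:28*4894196422205298253024980+33819732719881270820297640=170857232541629621904997080 · T[29,13]:28*596287888163635369624650+4894196422205298253024980=21590257290787088602515180
Read c(29,11) = 1142413073615783087483702480, c(29,12) = 170857232541629621904997080, c(29,13) = 21590257290787088602515180.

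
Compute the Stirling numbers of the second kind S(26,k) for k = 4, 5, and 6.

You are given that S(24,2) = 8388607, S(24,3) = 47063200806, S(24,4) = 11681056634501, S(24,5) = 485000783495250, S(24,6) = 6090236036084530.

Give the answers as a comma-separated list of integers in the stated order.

187226356946265, 12230196160292565, 224595186974125331

[25] T[25,3]:3*47063200806+8388607=141197991025 · T[25,4]:4*11681056634501+47063200806=46771289738810 · T[25,5]:5*485000783495250+11681056634501=2436684974110751 · T[25,6]:6*6090236036084530+485000783495250=37026417000002430
[26] T[26,4]:4*46771289738810+141197991025=187226356946265 · T[26,5]:5*2436684974110751+46771289738810=12230196160292565 · T[26,6]:6*37026417000002430+2436684974110751=224595186974125331
Read S(26,4) = 187226356946265, S(26,5) = 12230196160292565, S(26,6) = 224595186974125331.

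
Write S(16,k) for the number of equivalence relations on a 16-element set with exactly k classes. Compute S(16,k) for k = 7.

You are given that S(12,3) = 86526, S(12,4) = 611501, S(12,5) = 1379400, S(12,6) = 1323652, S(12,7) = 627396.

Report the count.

3281882604

r13: T_13,4=4×611501+86526=2532530; T_13,5=5×1379400+611501=7508501; T_13,6=6×1323652+1379400=9321312; T_13,7=7×627396+1323652=5715424
r14: T_14,5=5×7508501+2532530=40075035; T_14,6=6×9321312+7508501=63436373; T_14,7=7×5715424+9321312=49329280
r15: T_15,6=6×63436373+40075035=420693273; T_15,7=7×49329280+63436373=408741333
r16: T_16,7=7×408741333+420693273=3281882604
Read S(16,7) = 3281882604.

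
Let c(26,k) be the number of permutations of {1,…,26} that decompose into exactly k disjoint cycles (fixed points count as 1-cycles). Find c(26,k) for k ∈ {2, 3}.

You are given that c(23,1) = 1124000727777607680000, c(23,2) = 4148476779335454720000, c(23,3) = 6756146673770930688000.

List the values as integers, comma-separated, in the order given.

59190128811701203599360000, 100480171548351161548800000

r24: T_24,1=23×1124000727777607680000+0=25852016738884976640000; T_24,2=23×4148476779335454720000+1124000727777607680000=96538966652493066240000; T_24,3=23×6756146673770930688000+4148476779335454720000=159539850276066860544000
r25: T_25,1=24×25852016738884976640000+0=620448401733239439360000; T_25,2=24×96538966652493066240000+25852016738884976640000=2342787216398718566400000; T_25,3=24×159539850276066860544000+96538966652493066240000=3925495373278097719296000
r26: T_26,2=25×2342787216398718566400000+620448401733239439360000=59190128811701203599360000; T_26,3=25×3925495373278097719296000+2342787216398718566400000=100480171548351161548800000
Read c(26,2) = 59190128811701203599360000, c(26,3) = 100480171548351161548800000.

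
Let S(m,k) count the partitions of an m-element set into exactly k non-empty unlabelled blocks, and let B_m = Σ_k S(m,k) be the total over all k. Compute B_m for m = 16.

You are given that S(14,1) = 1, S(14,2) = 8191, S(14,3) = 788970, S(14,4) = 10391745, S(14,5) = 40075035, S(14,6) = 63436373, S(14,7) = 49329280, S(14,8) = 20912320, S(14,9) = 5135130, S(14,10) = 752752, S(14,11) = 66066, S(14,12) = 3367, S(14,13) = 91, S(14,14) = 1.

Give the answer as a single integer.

10480142147

[15] T[15,1]:1*1+0=1 · T[15,2]:2*8191+1=16383 · T[15,3]:3*788970+8191=2375101 · T[15,4]:4*10391745+788970=42355950 · T[15,5]:5*40075035+10391745=210766920 · T[15,6]:6*63436373+40075035=420693273 · T[15,7]:7*49329280+63436373=408741333 · T[15,8]:8*20912320+49329280=216627840 · T[15,9]:9*5135130+20912320=67128490 · T[15,10]:10*752752+5135130=12662650 · T[15,11]:11*66066+752752=1479478 · T[15,12]:12*3367+66066=106470 · T[15,13]:13*91+3367=4550 · T[15,14]:14*1+91=105 · T[15,15]:15*0+1=1
[16] T[16,1]:1*1+0=1 · T[16,2]:2*16383+1=32767 · T[16,3]:3*2375101+16383=7141686 · T[16,4]:4*42355950+2375101=171798901 · T[16,5]:5*210766920+42355950=1096190550 · T[16,6]:6*420693273+210766920=2734926558 · T[16,7]:7*408741333+420693273=3281882604 · T[16,8]:8*216627840+408741333=2141764053 · T[16,9]:9*67128490+216627840=820784250 · T[16,10]:10*12662650+67128490=193754990 · T[16,11]:11*1479478+12662650=28936908 · T[16,12]:12*106470+1479478=2757118 · T[16,13]:13*4550+106470=165620 · T[16,14]:14*105+4550=6020 · T[16,15]:15*1+105=120 · T[16,16]:16*0+1=1
B_16 = ΣS(16,k) = 1+32767+7141686+171798901+1096190550+2734926558+3281882604+2141764053+820784250+193754990+28936908+2757118+165620+6020+120+1 = 10480142147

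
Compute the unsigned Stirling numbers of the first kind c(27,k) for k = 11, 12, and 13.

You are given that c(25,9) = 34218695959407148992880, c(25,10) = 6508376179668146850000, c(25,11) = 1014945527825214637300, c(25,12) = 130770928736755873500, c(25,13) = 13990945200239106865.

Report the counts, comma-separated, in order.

1025860474208872152587880, 143271701777645411127300, 16778377273555183648050

@26  (26,10):6508376179668146850000·25+34218695959407148992880→196928100451110820242880, (26,11):1014945527825214637300·25+6508376179668146850000→31882014375298512782500, (26,12):130770928736755873500·25+1014945527825214637300→4284218746244111474800, (26,13):13990945200239106865·25+130770928736755873500→480544558742733545125
@27  (27,11):31882014375298512782500·26+196928100451110820242880→1025860474208872152587880, (27,12):4284218746244111474800·26+31882014375298512782500→143271701777645411127300, (27,13):480544558742733545125·26+4284218746244111474800→16778377273555183648050
Read c(27,11) = 1025860474208872152587880, c(27,12) = 143271701777645411127300, c(27,13) = 16778377273555183648050.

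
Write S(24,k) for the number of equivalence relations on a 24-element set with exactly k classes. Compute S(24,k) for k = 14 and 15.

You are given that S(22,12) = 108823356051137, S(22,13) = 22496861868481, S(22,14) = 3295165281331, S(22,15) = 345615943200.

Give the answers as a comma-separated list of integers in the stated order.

1362091021641000, 195820242247080

[23] T[23,13]:13*22496861868481+108823356051137=401282560341390 · T[23,14]:14*3295165281331+22496861868481=68629175807115 · T[23,15]:15*345615943200+3295165281331=8479404429331
[24] T[24,14]:14*68629175807115+401282560341390=1362091021641000 · T[24,15]:15*8479404429331+68629175807115=195820242247080
Read S(24,14) = 1362091021641000, S(24,15) = 195820242247080.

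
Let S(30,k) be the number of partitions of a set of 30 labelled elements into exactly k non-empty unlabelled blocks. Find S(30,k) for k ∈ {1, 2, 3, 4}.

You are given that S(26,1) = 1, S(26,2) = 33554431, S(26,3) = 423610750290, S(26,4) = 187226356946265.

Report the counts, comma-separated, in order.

1, 536870911, 34314651811530, 48004081105038305

@27  (27,1):1·1+0→1, (27,2):33554431·2+1→67108863, (27,3):423610750290·3+33554431→1270865805301, (27,4):187226356946265·4+423610750290→749329038535350
@28  (28,1):1·1+0→1, (28,2):67108863·2+1→134217727, (28,3):1270865805301·3+67108863→3812664524766, (28,4):749329038535350·4+1270865805301→2998587019946701
@29  (29,1):1·1+0→1, (29,2):134217727·2+1→268435455, (29,3):3812664524766·3+134217727→11438127792025, (29,4):2998587019946701·4+3812664524766→11998160744311570
@30  (30,1):1·1+0→1, (30,2):268435455·2+1→536870911, (30,3):11438127792025·3+268435455→34314651811530, (30,4):11998160744311570·4+11438127792025→48004081105038305
Read S(30,1) = 1, S(30,2) = 536870911, S(30,3) = 34314651811530, S(30,4) = 48004081105038305.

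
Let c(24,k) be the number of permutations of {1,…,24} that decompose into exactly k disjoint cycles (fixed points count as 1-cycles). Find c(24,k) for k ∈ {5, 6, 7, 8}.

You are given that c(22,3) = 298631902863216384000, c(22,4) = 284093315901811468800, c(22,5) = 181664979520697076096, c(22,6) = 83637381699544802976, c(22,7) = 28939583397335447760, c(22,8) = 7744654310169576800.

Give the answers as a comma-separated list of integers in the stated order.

@23  (23,4):284093315901811468800·22+298631902863216384000→6548684852703068697600, (23,5):181664979520697076096·22+284093315901811468800→4280722865357147142912, (23,6):83637381699544802976·22+181664979520697076096→2021687376910682741568, (23,7):28939583397335447760·22+83637381699544802976→720308216440924653696, (23,8):7744654310169576800·22+28939583397335447760→199321978221066137360
@24  (24,5):4280722865357147142912·23+6548684852703068697600→105005310755917452984576, (24,6):2021687376910682741568·23+4280722865357147142912→50779532534302850198976, (24,7):720308216440924653696·23+2021687376910682741568→18588776355051949776576, (24,8):199321978221066137360·23+720308216440924653696→5304713715525445812976
Read c(24,5) = 105005310755917452984576, c(24,6) = 50779532534302850198976, c(24,7) = 18588776355051949776576, c(24,8) = 5304713715525445812976.

105005310755917452984576, 50779532534302850198976, 18588776355051949776576, 5304713715525445812976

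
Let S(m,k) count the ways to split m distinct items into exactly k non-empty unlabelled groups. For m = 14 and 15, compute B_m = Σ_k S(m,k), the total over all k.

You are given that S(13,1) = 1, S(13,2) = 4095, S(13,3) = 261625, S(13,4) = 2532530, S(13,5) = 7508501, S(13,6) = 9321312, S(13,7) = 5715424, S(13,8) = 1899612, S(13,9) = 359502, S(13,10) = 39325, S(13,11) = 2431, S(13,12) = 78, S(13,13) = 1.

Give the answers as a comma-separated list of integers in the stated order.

190899322, 1382958545

i=14: T(14,1)=0+1·1=1 | T(14,2)=1+2·4095=8191 | T(14,3)=4095+3·261625=788970 | T(14,4)=261625+4·2532530=10391745 | T(14,5)=2532530+5·7508501=40075035 | T(14,6)=7508501+6·9321312=63436373 | T(14,7)=9321312+7·5715424=49329280 | T(14,8)=5715424+8·1899612=20912320 | T(14,9)=1899612+9·359502=5135130 | T(14,10)=359502+10·39325=752752 | T(14,11)=39325+11·2431=66066 | T(14,12)=2431+12·78=3367 | T(14,13)=78+13·1=91 | T(14,14)=1+14·0=1
i=15: T(15,1)=0+1·1=1 | T(15,2)=1+2·8191=16383 | T(15,3)=8191+3·788970=2375101 | T(15,4)=788970+4·10391745=42355950 | T(15,5)=10391745+5·40075035=210766920 | T(15,6)=40075035+6·63436373=420693273 | T(15,7)=63436373+7·49329280=408741333 | T(15,8)=49329280+8·20912320=216627840 | T(15,9)=20912320+9·5135130=67128490 | T(15,10)=5135130+10·752752=12662650 | T(15,11)=752752+11·66066=1479478 | T(15,12)=66066+12·3367=106470 | T(15,13)=3367+13·91=4550 | T(15,14)=91+14·1=105 | T(15,15)=1+15·0=1
B_14 = ΣS(14,k) = 1+8191+788970+10391745+40075035+63436373+49329280+20912320+5135130+752752+66066+3367+91+1 = 190899322
B_15 = ΣS(15,k) = 1+16383+2375101+42355950+210766920+420693273+408741333+216627840+67128490+12662650+1479478+106470+4550+105+1 = 1382958545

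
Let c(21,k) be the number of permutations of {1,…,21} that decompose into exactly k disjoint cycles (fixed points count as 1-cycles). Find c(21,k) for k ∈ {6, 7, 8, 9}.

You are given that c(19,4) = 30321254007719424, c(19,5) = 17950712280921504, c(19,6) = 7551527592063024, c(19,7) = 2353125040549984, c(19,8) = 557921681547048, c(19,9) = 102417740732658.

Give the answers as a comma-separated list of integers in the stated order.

row 20: T[20][5]=19·17950712280921504+30321254007719424=371384787345228000  T[20][6]=19·7551527592063024+17950712280921504=161429736530118960  T[20][7]=19·2353125040549984+7551527592063024=52260903362512720  T[20][8]=19·557921681547048+2353125040549984=12953636989943896  T[20][9]=19·102417740732658+557921681547048=2503858755467550
row 21: T[21][6]=20·161429736530118960+371384787345228000=3599979517947607200  T[21][7]=20·52260903362512720+161429736530118960=1206647803780373360  T[21][8]=20·12953636989943896+52260903362512720=311333643161390640  T[21][9]=20·2503858755467550+12953636989943896=63030812099294896
Read c(21,6) = 3599979517947607200, c(21,7) = 1206647803780373360, c(21,8) = 311333643161390640, c(21,9) = 63030812099294896.

3599979517947607200, 1206647803780373360, 311333643161390640, 63030812099294896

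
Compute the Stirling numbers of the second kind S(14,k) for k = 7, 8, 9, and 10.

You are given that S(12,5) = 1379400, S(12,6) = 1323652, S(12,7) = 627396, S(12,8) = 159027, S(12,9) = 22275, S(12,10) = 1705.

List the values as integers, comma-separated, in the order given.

[13] T[13,6]:6*1323652+1379400=9321312 · T[13,7]:7*627396+1323652=5715424 · T[13,8]:8*159027+627396=1899612 · T[13,9]:9*22275+159027=359502 · T[13,10]:10*1705+22275=39325
[14] T[14,7]:7*5715424+9321312=49329280 · T[14,8]:8*1899612+5715424=20912320 · T[14,9]:9*359502+1899612=5135130 · T[14,10]:10*39325+359502=752752
Read S(14,7) = 49329280, S(14,8) = 20912320, S(14,9) = 5135130, S(14,10) = 752752.

49329280, 20912320, 5135130, 752752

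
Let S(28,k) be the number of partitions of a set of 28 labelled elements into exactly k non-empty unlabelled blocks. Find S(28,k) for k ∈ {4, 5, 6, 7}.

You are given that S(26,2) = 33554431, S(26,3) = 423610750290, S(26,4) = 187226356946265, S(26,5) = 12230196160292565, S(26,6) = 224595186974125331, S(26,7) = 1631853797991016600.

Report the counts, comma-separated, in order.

row 27: T[27][3]=3·423610750290+33554431=1270865805301  T[27][4]=4·187226356946265+423610750290=749329038535350  T[27][5]=5·12230196160292565+187226356946265=61338207158409090  T[27][6]=6·224595186974125331+12230196160292565=1359801318005044551  T[27][7]=7·1631853797991016600+224595186974125331=11647571772911241531
row 28: T[28][4]=4·749329038535350+1270865805301=2998587019946701  T[28][5]=5·61338207158409090+749329038535350=307440364830580800  T[28][6]=6·1359801318005044551+61338207158409090=8220146115188676396  T[28][7]=7·11647571772911241531+1359801318005044551=82892803728383735268
Read S(28,4) = 2998587019946701, S(28,5) = 307440364830580800, S(28,6) = 8220146115188676396, S(28,7) = 82892803728383735268.

2998587019946701, 307440364830580800, 8220146115188676396, 82892803728383735268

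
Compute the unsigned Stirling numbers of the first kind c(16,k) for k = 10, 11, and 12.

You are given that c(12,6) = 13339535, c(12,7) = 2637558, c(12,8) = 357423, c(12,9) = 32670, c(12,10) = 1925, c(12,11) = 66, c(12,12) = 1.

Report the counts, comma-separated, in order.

928095740, 78558480, 4899622

row 13: T[13][7]=12·2637558+13339535=44990231  T[13][8]=12·357423+2637558=6926634  T[13][9]=12·32670+357423=749463  T[13][10]=12·1925+32670=55770  T[13][11]=12·66+1925=2717  T[13][12]=12·1+66=78
row 14: T[14][8]=13·6926634+44990231=135036473  T[14][9]=13·749463+6926634=16669653  T[14][10]=13·55770+749463=1474473  T[14][11]=13·2717+55770=91091  T[14][12]=13·78+2717=3731
row 15: T[15][9]=14·16669653+135036473=368411615  T[15][10]=14·1474473+16669653=37312275  T[15][11]=14·91091+1474473=2749747  T[15][12]=14·3731+91091=143325
row 16: T[16][10]=15·37312275+368411615=928095740  T[16][11]=15·2749747+37312275=78558480  T[16][12]=15·143325+2749747=4899622
Read c(16,10) = 928095740, c(16,11) = 78558480, c(16,12) = 4899622.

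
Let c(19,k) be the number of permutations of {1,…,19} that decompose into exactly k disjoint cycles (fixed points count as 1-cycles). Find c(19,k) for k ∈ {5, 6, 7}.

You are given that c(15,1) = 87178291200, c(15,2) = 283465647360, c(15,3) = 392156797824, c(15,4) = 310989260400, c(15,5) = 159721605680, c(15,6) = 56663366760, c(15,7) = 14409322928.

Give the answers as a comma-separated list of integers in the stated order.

i=16: T(16,2)=87178291200+15·283465647360=4339163001600 | T(16,3)=283465647360+15·392156797824=6165817614720 | T(16,4)=392156797824+15·310989260400=5056995703824 | T(16,5)=310989260400+15·159721605680=2706813345600 | T(16,6)=159721605680+15·56663366760=1009672107080 | T(16,7)=56663366760+15·14409322928=272803210680
i=17: T(17,3)=4339163001600+16·6165817614720=102992244837120 | T(17,4)=6165817614720+16·5056995703824=87077748875904 | T(17,5)=5056995703824+16·2706813345600=48366009233424 | T(17,6)=2706813345600+16·1009672107080=18861567058880 | T(17,7)=1009672107080+16·272803210680=5374523477960
i=18: T(18,4)=102992244837120+17·87077748875904=1583313975727488 | T(18,5)=87077748875904+17·48366009233424=909299905844112 | T(18,6)=48366009233424+17·18861567058880=369012649234384 | T(18,7)=18861567058880+17·5374523477960=110228466184200
i=19: T(19,5)=1583313975727488+18·909299905844112=17950712280921504 | T(19,6)=909299905844112+18·369012649234384=7551527592063024 | T(19,7)=369012649234384+18·110228466184200=2353125040549984
Read c(19,5) = 17950712280921504, c(19,6) = 7551527592063024, c(19,7) = 2353125040549984.

17950712280921504, 7551527592063024, 2353125040549984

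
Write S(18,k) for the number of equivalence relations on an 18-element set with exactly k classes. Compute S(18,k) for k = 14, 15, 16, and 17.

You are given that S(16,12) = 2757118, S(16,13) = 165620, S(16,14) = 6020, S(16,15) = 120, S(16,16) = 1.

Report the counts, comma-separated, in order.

row 17: T[17][13]=13·165620+2757118=4910178  T[17][14]=14·6020+165620=249900  T[17][15]=15·120+6020=7820  T[17][16]=16·1+120=136  T[17][17]=17·0+1=1
row 18: T[18][14]=14·249900+4910178=8408778  T[18][15]=15·7820+249900=367200  T[18][16]=16·136+7820=9996  T[18][17]=17·1+136=153
Read S(18,14) = 8408778, S(18,15) = 367200, S(18,16) = 9996, S(18,17) = 153.

8408778, 367200, 9996, 153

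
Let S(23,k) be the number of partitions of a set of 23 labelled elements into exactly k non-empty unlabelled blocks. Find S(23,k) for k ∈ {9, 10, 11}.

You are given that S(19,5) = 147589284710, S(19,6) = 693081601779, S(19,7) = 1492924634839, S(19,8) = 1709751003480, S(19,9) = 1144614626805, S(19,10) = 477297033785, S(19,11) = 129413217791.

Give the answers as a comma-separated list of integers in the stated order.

12320068811796900, 9593401297313460, 4864251308951100

r20: T_20,6=6×693081601779+147589284710=4306078895384; T_20,7=7×1492924634839+693081601779=11143554045652; T_20,8=8×1709751003480+1492924634839=15170932662679; T_20,9=9×1144614626805+1709751003480=12011282644725; T_20,10=10×477297033785+1144614626805=5917584964655; T_20,11=11×129413217791+477297033785=1900842429486
r21: T_21,7=7×11143554045652+4306078895384=82310957214948; T_21,8=8×15170932662679+11143554045652=132511015347084; T_21,9=9×12011282644725+15170932662679=123272476465204; T_21,10=10×5917584964655+12011282644725=71187132291275; T_21,11=11×1900842429486+5917584964655=26826851689001
r22: T_22,8=8×132511015347084+82310957214948=1142399079991620; T_22,9=9×123272476465204+132511015347084=1241963303533920; T_22,10=10×71187132291275+123272476465204=835143799377954; T_22,11=11×26826851689001+71187132291275=366282500870286
r23: T_23,9=9×1241963303533920+1142399079991620=12320068811796900; T_23,10=10×835143799377954+1241963303533920=9593401297313460; T_23,11=11×366282500870286+835143799377954=4864251308951100
Read S(23,9) = 12320068811796900, S(23,10) = 9593401297313460, S(23,11) = 4864251308951100.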